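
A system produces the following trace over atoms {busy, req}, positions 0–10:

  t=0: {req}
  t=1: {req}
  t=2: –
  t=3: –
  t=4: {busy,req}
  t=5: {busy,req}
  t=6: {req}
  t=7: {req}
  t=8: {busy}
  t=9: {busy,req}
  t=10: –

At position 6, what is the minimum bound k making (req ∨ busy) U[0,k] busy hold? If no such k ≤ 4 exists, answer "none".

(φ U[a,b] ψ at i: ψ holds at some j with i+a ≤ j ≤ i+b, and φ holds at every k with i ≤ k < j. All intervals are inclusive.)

Need earliest j ≥ 6 with busy, and (req ∨ busy) at every k in [6,j-1].
  j=6: rhs fails.
  j=7: rhs fails.
  j=8: rhs holds; lhs holds on [6,7]. k = 2.

2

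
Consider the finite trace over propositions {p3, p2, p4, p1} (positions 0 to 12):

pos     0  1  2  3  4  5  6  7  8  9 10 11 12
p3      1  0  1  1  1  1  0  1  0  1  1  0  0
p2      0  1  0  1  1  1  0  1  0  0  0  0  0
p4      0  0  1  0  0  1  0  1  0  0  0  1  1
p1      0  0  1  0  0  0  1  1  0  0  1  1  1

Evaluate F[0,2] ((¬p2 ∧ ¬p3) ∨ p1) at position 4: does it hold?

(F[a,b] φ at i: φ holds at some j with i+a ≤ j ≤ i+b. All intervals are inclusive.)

Check ((¬p2 ∧ ¬p3) ∨ p1) at each j in [4,6]:
  j=4: false
  j=5: false
  j=6: true
Found at j=6 → formula holds.

Yes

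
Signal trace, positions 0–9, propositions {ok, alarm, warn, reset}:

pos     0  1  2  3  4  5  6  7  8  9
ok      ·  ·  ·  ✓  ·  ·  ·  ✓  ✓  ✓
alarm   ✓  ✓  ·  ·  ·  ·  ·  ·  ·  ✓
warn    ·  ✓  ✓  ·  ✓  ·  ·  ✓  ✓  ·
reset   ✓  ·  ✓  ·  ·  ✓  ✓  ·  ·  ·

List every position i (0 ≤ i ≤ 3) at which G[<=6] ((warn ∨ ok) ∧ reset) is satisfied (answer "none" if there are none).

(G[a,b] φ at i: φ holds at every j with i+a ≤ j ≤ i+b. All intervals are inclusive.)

Evaluate at each i in [0,3]:
  i=0: ✗ (fails at j=0)
  i=1: ✗ (fails at j=1)
  i=2: ✗ (fails at j=3)
  i=3: ✗ (fails at j=3)

none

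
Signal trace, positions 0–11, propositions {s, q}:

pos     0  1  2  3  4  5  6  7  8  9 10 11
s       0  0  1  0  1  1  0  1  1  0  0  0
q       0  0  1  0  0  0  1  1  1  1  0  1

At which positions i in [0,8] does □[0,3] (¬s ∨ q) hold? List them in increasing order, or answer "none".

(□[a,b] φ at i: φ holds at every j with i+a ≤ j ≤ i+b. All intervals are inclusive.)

0, 6, 7, 8

Evaluate at each i in [0,8]:
  i=0: ✓ (all of [0,3])
  i=1: ✗ (fails at j=4)
  i=2: ✗ (fails at j=4)
  i=3: ✗ (fails at j=4)
  i=4: ✗ (fails at j=4)
  i=5: ✗ (fails at j=5)
  i=6: ✓ (all of [6,9])
  i=7: ✓ (all of [7,10])
  i=8: ✓ (all of [8,11])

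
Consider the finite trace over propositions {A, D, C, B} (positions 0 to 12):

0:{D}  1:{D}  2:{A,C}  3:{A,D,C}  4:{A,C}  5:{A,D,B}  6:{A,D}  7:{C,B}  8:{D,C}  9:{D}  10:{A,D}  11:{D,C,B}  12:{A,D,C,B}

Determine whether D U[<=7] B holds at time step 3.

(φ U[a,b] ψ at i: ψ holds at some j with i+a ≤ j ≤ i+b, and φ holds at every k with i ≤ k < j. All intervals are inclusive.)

Need some j in [3,10] with B, and D at every k in [3,j-1].
  j=3: B false.
  j=4: B false.
  j=5: B holds, but D fails at k=4 → not this j.
  j=6: B false.
  j=7: B holds, but D fails at k=4 → not this j.
  j=8: B false.
  j=9: B false.
  j=10: B false.
No j in the window works → until fails.

False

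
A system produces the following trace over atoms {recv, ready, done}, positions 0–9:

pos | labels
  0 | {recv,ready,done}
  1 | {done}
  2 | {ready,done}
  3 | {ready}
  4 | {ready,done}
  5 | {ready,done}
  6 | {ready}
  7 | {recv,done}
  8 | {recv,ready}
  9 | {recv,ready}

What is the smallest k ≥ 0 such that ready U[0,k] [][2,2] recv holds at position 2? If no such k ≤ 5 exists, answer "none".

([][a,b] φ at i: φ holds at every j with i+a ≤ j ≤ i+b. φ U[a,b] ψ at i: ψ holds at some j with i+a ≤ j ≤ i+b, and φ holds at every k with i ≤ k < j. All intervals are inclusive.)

Need earliest j ≥ 2 with [][2,2] recv, and ready at every k in [2,j-1].
  j=2: rhs fails.
  j=3: rhs fails.
  j=4: rhs fails.
  j=5: rhs holds; lhs holds on [2,4]. k = 3.

3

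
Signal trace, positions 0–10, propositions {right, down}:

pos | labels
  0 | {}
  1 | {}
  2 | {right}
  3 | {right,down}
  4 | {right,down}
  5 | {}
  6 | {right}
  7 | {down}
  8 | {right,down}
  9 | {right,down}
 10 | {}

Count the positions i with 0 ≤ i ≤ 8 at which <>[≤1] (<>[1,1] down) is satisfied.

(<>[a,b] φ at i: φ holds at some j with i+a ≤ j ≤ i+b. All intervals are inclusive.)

7

Evaluate at each i in [0,8]:
  i=0: ✗ (none in [0,1])
  i=1: ✓ (witness j=2)
  i=2: ✓ (witness j=2)
  i=3: ✓ (witness j=3)
  i=4: ✗ (none in [4,5])
  i=5: ✓ (witness j=6)
  i=6: ✓ (witness j=6)
  i=7: ✓ (witness j=7)
  i=8: ✓ (witness j=8)
Positions where it holds: {1, 2, 3, 5, 6, 7, 8} → 7.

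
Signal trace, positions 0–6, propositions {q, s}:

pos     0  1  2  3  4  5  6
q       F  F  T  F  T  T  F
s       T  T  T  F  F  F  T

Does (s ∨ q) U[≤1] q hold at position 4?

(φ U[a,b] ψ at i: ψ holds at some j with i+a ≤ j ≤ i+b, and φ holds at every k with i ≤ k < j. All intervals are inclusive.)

True

Need some j in [4,5] with q, and (s ∨ q) at every k in [4,j-1].
  j=4: q holds; no prefix to check → satisfied.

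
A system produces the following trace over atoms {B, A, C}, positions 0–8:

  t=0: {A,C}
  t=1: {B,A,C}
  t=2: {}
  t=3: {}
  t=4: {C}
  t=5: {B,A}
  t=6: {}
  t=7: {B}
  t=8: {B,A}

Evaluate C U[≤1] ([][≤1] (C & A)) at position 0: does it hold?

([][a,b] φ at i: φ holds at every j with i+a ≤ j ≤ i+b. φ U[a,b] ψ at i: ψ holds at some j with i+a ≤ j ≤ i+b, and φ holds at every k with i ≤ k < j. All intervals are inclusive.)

Need some j in [0,1] with [][≤1] (C & A), and C at every k in [0,j-1].
  j=0: [][≤1] (C & A) holds; no prefix to check → satisfied.

Yes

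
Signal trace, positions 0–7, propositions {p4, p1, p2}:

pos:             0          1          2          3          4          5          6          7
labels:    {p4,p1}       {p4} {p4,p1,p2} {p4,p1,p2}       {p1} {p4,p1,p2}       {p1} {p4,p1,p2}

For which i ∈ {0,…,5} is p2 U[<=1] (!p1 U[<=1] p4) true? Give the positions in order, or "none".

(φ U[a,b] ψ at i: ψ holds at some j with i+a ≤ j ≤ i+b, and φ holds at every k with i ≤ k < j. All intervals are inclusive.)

Evaluate at each i in [0,5]:
  i=0: ✓ (rhs at j=0)
  i=1: ✓ (rhs at j=1)
  i=2: ✓ (rhs at j=2)
  i=3: ✓ (rhs at j=3)
  i=4: ✗ (lhs fails at k=4 before rhs at j=5)
  i=5: ✓ (rhs at j=5)

0, 1, 2, 3, 5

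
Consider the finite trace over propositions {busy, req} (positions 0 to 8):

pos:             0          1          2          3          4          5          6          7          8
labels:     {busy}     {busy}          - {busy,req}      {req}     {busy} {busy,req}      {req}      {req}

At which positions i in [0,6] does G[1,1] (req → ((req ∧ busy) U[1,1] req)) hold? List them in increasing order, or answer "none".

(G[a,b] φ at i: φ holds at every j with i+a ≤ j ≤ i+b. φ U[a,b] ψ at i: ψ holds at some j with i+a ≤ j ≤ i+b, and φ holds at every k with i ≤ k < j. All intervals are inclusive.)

0, 1, 2, 4, 5

Evaluate at each i in [0,6]:
  i=0: ✓ (all of [1,1])
  i=1: ✓ (all of [2,2])
  i=2: ✓ (all of [3,3])
  i=3: ✗ (fails at j=4)
  i=4: ✓ (all of [5,5])
  i=5: ✓ (all of [6,6])
  i=6: ✗ (fails at j=7)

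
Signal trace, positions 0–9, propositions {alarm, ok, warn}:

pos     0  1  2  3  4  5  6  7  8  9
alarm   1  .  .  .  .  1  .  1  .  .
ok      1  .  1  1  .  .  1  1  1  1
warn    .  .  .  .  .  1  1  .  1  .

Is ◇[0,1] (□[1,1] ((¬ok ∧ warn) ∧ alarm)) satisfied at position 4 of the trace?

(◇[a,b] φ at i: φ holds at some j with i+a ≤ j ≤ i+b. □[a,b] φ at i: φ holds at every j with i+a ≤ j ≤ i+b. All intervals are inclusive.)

Check □[1,1] ((¬ok ∧ warn) ∧ alarm) at each j in [4,5]:
  j=4: holds on [5,5]
  j=5: fails at 6
Found at j=4 → formula holds.

Yes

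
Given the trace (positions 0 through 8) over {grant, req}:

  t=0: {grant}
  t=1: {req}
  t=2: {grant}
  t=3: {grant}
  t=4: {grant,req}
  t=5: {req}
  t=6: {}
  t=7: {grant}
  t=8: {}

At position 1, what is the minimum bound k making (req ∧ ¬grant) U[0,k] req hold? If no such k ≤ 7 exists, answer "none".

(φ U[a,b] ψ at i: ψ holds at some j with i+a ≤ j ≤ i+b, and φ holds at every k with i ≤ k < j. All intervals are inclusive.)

Need earliest j ≥ 1 with req, and (req ∧ ¬grant) at every k in [1,j-1].
  j=1: rhs holds (empty prefix). k = 0.

0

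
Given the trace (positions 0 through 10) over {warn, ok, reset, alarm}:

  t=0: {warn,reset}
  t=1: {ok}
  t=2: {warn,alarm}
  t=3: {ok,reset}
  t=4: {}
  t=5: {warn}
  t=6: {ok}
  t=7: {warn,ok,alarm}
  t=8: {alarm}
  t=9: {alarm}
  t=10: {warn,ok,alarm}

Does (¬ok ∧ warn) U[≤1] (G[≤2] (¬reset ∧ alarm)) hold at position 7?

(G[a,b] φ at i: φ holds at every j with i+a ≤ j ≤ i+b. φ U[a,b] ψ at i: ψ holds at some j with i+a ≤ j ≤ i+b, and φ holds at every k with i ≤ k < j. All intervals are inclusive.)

Need some j in [7,8] with G[≤2] (¬reset ∧ alarm), and (¬ok ∧ warn) at every k in [7,j-1].
  j=7: G[≤2] (¬reset ∧ alarm) holds; no prefix to check → satisfied.

True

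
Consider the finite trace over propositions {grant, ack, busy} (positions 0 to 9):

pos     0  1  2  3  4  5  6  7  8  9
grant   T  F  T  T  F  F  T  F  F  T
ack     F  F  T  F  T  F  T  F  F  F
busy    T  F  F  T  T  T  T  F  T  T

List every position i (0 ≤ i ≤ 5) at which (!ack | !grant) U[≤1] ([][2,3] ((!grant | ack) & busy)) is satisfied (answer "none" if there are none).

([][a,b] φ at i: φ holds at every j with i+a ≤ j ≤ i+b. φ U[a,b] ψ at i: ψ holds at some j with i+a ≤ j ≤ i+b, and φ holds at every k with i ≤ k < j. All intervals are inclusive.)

1, 2, 3

Evaluate at each i in [0,5]:
  i=0: ✗ (no rhs in [0,1])
  i=1: ✓ (rhs at j=2; lhs holds on [1,1])
  i=2: ✓ (rhs at j=2)
  i=3: ✓ (rhs at j=3)
  i=4: ✗ (no rhs in [4,5])
  i=5: ✗ (no rhs in [5,6])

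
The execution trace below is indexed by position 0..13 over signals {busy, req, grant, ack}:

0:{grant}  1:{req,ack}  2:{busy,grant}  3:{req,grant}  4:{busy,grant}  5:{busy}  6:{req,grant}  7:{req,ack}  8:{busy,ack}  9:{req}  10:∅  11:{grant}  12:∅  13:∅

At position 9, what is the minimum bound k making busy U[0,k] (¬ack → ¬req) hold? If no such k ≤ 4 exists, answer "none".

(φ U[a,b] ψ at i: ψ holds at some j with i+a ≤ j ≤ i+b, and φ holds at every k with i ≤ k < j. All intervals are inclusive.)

none

Need earliest j ≥ 9 with (¬ack → ¬req), and busy at every k in [9,j-1].
  j=9: rhs fails.
  j=10: rhs holds but lhs fails at k=9.
  j=11: rhs holds but lhs fails at k=9.
  j=12: rhs holds but lhs fails at k=9.
  j=13: rhs holds but lhs fails at k=9.
No witness within the range → none.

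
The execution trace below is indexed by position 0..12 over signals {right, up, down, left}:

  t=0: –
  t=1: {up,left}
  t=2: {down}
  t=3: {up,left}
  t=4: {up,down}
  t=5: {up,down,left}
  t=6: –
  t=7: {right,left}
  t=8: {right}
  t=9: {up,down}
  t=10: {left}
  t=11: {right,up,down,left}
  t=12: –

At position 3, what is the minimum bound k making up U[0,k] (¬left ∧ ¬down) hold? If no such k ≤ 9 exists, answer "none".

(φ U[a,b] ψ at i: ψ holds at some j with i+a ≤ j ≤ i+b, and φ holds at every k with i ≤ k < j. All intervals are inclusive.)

Need earliest j ≥ 3 with (¬left ∧ ¬down), and up at every k in [3,j-1].
  j=3: rhs fails.
  j=4: rhs fails.
  j=5: rhs fails.
  j=6: rhs holds; lhs holds on [3,5]. k = 3.

3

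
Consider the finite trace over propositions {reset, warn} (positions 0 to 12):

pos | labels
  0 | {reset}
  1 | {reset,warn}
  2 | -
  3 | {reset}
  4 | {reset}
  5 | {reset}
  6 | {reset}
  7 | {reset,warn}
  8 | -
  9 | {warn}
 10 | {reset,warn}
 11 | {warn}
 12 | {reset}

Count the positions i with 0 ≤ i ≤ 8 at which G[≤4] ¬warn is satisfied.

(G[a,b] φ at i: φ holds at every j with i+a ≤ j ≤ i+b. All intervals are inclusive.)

Evaluate at each i in [0,8]:
  i=0: ✗ (fails at j=1)
  i=1: ✗ (fails at j=1)
  i=2: ✓ (all of [2,6])
  i=3: ✗ (fails at j=7)
  i=4: ✗ (fails at j=7)
  i=5: ✗ (fails at j=7)
  i=6: ✗ (fails at j=7)
  i=7: ✗ (fails at j=7)
  i=8: ✗ (fails at j=9)
Positions where it holds: {2} → 1.

1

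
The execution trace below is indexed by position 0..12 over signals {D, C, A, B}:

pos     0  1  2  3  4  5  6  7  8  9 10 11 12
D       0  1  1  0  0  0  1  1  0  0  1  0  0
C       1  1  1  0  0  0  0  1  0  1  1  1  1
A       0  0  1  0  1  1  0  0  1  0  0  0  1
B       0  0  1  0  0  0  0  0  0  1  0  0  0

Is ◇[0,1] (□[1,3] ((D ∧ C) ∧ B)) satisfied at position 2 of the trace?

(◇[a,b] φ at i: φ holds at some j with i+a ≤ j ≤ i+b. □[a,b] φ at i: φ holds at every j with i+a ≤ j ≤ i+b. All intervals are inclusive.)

Check □[1,3] ((D ∧ C) ∧ B) at each j in [2,3]:
  j=2: fails at 3
  j=3: fails at 4
No position in the window satisfies it → formula fails.

No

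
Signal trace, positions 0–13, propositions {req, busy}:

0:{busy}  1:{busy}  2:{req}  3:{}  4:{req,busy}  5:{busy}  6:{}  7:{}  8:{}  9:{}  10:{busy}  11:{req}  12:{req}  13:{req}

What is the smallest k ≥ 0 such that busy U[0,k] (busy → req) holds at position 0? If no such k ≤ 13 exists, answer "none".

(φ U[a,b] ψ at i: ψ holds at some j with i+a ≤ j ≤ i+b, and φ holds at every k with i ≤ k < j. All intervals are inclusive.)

Need earliest j ≥ 0 with (busy → req), and busy at every k in [0,j-1].
  j=0: rhs fails.
  j=1: rhs fails.
  j=2: rhs holds; lhs holds on [0,1]. k = 2.

2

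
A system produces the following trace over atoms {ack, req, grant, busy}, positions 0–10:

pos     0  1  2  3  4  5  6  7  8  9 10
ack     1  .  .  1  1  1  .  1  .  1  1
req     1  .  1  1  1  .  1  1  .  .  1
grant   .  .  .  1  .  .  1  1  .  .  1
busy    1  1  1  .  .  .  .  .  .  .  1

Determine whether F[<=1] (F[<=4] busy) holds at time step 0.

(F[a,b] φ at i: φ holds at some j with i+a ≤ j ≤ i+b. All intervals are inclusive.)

Holds

Check F[<=4] busy at each j in [0,1]:
  j=0: holds (witness at 0)
  j=1: holds (witness at 1)
Found at j=0 → formula holds.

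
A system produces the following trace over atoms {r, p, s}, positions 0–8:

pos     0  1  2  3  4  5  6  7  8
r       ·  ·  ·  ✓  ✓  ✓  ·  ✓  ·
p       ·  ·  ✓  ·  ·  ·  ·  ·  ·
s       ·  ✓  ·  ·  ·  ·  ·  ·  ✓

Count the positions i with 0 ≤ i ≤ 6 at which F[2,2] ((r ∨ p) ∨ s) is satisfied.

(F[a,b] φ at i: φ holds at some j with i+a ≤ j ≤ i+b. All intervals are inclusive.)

6

Evaluate at each i in [0,6]:
  i=0: ✓ (witness j=2)
  i=1: ✓ (witness j=3)
  i=2: ✓ (witness j=4)
  i=3: ✓ (witness j=5)
  i=4: ✗ (none in [6,6])
  i=5: ✓ (witness j=7)
  i=6: ✓ (witness j=8)
Positions where it holds: {0, 1, 2, 3, 5, 6} → 6.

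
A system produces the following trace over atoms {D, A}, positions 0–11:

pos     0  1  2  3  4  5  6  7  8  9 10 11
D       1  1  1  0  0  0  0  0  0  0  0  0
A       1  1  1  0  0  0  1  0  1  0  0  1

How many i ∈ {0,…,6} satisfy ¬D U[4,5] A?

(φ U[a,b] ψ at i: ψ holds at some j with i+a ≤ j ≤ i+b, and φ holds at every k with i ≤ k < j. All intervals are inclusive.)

3

Evaluate at each i in [0,6]:
  i=0: ✗ (no rhs in [4,5])
  i=1: ✗ (lhs fails at k=1 before rhs at j=6)
  i=2: ✗ (lhs fails at k=2 before rhs at j=6)
  i=3: ✓ (rhs at j=8; lhs holds on [3,7])
  i=4: ✓ (rhs at j=8; lhs holds on [4,7])
  i=5: ✗ (no rhs in [9,10])
  i=6: ✓ (rhs at j=11; lhs holds on [6,10])
Positions where it holds: {3, 4, 6} → 3.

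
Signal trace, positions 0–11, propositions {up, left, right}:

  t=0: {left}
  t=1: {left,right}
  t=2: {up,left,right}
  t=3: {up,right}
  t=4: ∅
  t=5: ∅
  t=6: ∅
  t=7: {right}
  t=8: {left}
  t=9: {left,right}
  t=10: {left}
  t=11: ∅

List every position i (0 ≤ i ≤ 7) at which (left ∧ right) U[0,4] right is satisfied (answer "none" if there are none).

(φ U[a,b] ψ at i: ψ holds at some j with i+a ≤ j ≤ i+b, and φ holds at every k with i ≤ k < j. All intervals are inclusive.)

1, 2, 3, 7

Evaluate at each i in [0,7]:
  i=0: ✗ (lhs fails at k=0 before rhs at j=1)
  i=1: ✓ (rhs at j=1)
  i=2: ✓ (rhs at j=2)
  i=3: ✓ (rhs at j=3)
  i=4: ✗ (lhs fails at k=4 before rhs at j=7)
  i=5: ✗ (lhs fails at k=5 before rhs at j=7)
  i=6: ✗ (lhs fails at k=6 before rhs at j=7)
  i=7: ✓ (rhs at j=7)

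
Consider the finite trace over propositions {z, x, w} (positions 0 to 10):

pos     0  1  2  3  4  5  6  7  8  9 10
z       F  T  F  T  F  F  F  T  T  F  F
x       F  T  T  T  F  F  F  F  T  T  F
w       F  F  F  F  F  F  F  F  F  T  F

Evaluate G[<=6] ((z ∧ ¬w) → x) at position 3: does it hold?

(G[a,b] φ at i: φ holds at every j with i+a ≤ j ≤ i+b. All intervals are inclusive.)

Check ((z ∧ ¬w) → x) at every j in [3,9]:
  j=3: antecedent true; consequent true → ✓
  j=4: antecedent false → ✓
  j=5: antecedent false → ✓
  j=6: antecedent false → ✓
  j=7: antecedent true; consequent false → ✗
  j=8: antecedent true; consequent true → ✓
  j=9: antecedent false → ✓
Fails at j=7 → formula fails.

No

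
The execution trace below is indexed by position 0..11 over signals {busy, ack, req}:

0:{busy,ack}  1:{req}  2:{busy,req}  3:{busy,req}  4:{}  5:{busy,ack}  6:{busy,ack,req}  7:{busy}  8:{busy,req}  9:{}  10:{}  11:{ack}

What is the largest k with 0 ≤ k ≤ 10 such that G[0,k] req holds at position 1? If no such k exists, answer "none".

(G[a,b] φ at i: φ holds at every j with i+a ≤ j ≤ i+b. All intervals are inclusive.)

req must hold from j=1 onward; find where it first fails.
  j=1: holds
  j=2: holds
  j=3: holds
  j=4: fails
Holds on [1,3], so largest k = 2.

2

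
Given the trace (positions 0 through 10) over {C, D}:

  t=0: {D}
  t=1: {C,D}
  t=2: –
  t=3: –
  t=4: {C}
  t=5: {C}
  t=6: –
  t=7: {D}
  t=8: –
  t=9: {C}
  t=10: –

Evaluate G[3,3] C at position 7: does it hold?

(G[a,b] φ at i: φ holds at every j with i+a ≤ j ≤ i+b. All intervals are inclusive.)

False

Check C at every j in [10,10]:
  j=10: false
Fails at j=10 → formula fails.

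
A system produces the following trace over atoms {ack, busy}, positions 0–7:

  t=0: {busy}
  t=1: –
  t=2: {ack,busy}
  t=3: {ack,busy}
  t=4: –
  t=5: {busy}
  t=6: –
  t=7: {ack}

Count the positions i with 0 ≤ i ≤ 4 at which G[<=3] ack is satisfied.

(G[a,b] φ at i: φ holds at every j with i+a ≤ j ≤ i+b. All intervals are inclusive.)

Evaluate at each i in [0,4]:
  i=0: ✗ (fails at j=0)
  i=1: ✗ (fails at j=1)
  i=2: ✗ (fails at j=4)
  i=3: ✗ (fails at j=4)
  i=4: ✗ (fails at j=4)
Positions where it holds: {} → 0.

0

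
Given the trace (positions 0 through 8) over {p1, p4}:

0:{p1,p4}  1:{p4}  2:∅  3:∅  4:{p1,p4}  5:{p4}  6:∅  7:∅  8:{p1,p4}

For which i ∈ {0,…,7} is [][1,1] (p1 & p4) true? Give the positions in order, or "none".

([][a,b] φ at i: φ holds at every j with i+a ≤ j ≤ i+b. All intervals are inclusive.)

3, 7

Evaluate at each i in [0,7]:
  i=0: ✗ (fails at j=1)
  i=1: ✗ (fails at j=2)
  i=2: ✗ (fails at j=3)
  i=3: ✓ (all of [4,4])
  i=4: ✗ (fails at j=5)
  i=5: ✗ (fails at j=6)
  i=6: ✗ (fails at j=7)
  i=7: ✓ (all of [8,8])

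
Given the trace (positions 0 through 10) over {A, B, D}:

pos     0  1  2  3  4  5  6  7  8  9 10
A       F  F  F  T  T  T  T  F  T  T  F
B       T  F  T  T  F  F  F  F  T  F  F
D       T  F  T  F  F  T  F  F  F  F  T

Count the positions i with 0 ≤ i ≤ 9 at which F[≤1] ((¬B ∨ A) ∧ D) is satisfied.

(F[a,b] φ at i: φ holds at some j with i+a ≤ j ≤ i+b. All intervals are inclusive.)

Evaluate at each i in [0,9]:
  i=0: ✗ (none in [0,1])
  i=1: ✗ (none in [1,2])
  i=2: ✗ (none in [2,3])
  i=3: ✗ (none in [3,4])
  i=4: ✓ (witness j=5)
  i=5: ✓ (witness j=5)
  i=6: ✗ (none in [6,7])
  i=7: ✗ (none in [7,8])
  i=8: ✗ (none in [8,9])
  i=9: ✓ (witness j=10)
Positions where it holds: {4, 5, 9} → 3.

3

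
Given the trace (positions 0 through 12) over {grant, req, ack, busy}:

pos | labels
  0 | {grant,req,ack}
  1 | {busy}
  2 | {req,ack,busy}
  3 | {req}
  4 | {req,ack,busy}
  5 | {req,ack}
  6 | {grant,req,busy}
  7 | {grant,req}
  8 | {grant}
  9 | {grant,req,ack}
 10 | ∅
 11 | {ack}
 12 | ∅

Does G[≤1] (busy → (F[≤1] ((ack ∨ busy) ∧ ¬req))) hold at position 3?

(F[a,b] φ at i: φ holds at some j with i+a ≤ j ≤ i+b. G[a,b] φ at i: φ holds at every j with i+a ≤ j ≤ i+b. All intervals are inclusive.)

False

Check (busy → (F[≤1] ((ack ∨ busy) ∧ ¬req))) at every j in [3,4]:
  j=3: antecedent false → ✓
  j=4: antecedent true; consequent fails (none in [4,5]) → ✗
Fails at j=4 → formula fails.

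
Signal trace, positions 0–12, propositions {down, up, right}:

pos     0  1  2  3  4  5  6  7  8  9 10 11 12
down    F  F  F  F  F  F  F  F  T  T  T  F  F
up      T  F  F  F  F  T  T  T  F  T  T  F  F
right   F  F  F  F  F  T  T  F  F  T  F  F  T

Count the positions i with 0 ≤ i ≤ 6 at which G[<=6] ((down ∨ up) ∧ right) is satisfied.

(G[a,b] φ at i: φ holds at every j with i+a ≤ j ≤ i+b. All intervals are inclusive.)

Evaluate at each i in [0,6]:
  i=0: ✗ (fails at j=0)
  i=1: ✗ (fails at j=1)
  i=2: ✗ (fails at j=2)
  i=3: ✗ (fails at j=3)
  i=4: ✗ (fails at j=4)
  i=5: ✗ (fails at j=7)
  i=6: ✗ (fails at j=7)
Positions where it holds: {} → 0.

0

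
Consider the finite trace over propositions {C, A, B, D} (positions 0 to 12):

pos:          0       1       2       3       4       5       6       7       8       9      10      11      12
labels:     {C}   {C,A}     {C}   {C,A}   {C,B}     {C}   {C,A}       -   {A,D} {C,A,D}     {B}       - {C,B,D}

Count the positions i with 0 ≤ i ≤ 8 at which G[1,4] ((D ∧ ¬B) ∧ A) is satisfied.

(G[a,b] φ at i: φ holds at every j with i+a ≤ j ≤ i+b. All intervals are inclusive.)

0

Evaluate at each i in [0,8]:
  i=0: ✗ (fails at j=1)
  i=1: ✗ (fails at j=2)
  i=2: ✗ (fails at j=3)
  i=3: ✗ (fails at j=4)
  i=4: ✗ (fails at j=5)
  i=5: ✗ (fails at j=6)
  i=6: ✗ (fails at j=7)
  i=7: ✗ (fails at j=10)
  i=8: ✗ (fails at j=10)
Positions where it holds: {} → 0.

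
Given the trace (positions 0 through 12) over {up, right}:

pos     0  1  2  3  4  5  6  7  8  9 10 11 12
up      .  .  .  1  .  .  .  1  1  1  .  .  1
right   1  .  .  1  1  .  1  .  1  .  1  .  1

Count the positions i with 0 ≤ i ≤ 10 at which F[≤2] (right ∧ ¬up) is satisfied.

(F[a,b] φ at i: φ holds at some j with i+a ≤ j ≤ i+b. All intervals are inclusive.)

9

Evaluate at each i in [0,10]:
  i=0: ✓ (witness j=0)
  i=1: ✗ (none in [1,3])
  i=2: ✓ (witness j=4)
  i=3: ✓ (witness j=4)
  i=4: ✓ (witness j=4)
  i=5: ✓ (witness j=6)
  i=6: ✓ (witness j=6)
  i=7: ✗ (none in [7,9])
  i=8: ✓ (witness j=10)
  i=9: ✓ (witness j=10)
  i=10: ✓ (witness j=10)
Positions where it holds: {0, 2, 3, 4, 5, 6, 8, 9, 10} → 9.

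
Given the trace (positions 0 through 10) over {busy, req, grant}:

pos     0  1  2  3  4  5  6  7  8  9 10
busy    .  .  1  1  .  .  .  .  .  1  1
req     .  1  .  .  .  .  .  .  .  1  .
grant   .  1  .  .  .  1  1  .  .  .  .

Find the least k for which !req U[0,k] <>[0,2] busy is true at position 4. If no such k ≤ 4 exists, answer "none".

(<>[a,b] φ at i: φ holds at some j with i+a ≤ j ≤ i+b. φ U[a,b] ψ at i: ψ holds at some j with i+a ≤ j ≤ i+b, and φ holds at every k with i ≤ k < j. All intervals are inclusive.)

3

Need earliest j ≥ 4 with <>[0,2] busy, and !req at every k in [4,j-1].
  j=4: rhs fails.
  j=5: rhs fails.
  j=6: rhs fails.
  j=7: rhs holds; lhs holds on [4,6]. k = 3.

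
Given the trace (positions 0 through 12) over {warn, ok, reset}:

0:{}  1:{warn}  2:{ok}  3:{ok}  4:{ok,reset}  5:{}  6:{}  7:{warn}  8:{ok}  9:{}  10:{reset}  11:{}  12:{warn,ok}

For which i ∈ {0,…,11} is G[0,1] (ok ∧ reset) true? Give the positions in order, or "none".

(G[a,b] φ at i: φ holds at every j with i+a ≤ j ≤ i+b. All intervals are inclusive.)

Evaluate at each i in [0,11]:
  i=0: ✗ (fails at j=0)
  i=1: ✗ (fails at j=1)
  i=2: ✗ (fails at j=2)
  i=3: ✗ (fails at j=3)
  i=4: ✗ (fails at j=5)
  i=5: ✗ (fails at j=5)
  i=6: ✗ (fails at j=6)
  i=7: ✗ (fails at j=7)
  i=8: ✗ (fails at j=8)
  i=9: ✗ (fails at j=9)
  i=10: ✗ (fails at j=10)
  i=11: ✗ (fails at j=11)

none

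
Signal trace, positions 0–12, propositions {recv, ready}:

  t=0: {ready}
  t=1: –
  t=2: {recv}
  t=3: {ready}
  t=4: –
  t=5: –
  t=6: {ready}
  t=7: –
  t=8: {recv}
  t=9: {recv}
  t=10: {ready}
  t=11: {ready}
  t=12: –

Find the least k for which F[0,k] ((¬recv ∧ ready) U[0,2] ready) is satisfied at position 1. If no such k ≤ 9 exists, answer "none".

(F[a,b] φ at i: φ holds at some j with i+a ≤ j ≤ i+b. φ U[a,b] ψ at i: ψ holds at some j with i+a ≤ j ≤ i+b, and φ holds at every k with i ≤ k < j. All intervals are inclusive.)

Scan j = 1,2,… for ((¬recv ∧ ready) U[0,2] ready):
  j=1: fails
  j=2: fails
  j=3: holds
First hit at j=3, so smallest k = 3-1 = 2.

2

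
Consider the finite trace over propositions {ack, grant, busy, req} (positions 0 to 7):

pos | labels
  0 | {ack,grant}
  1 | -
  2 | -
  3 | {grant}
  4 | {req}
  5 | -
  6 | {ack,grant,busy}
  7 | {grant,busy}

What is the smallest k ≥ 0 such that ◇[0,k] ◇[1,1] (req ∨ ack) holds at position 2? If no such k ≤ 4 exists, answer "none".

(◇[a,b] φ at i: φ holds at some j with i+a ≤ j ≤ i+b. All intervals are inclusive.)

Scan j = 2,3,… for ◇[1,1] (req ∨ ack):
  j=2: fails
  j=3: holds
First hit at j=3, so smallest k = 3-2 = 1.

1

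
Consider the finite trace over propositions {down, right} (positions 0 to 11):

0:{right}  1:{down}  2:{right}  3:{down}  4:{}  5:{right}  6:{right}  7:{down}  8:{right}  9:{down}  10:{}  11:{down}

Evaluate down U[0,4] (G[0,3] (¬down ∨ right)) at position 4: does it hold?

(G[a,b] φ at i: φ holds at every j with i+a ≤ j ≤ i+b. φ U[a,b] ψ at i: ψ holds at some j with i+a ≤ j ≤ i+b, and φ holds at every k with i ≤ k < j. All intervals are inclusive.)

Does not hold

Need some j in [4,8] with G[0,3] (¬down ∨ right), and down at every k in [4,j-1].
  j=4: G[0,3] (¬down ∨ right) — fails at 7.
  j=5: G[0,3] (¬down ∨ right) — fails at 7.
  j=6: G[0,3] (¬down ∨ right) — fails at 7.
  j=7: G[0,3] (¬down ∨ right) — fails at 7.
  j=8: G[0,3] (¬down ∨ right) — fails at 9.
No j in the window works → until fails.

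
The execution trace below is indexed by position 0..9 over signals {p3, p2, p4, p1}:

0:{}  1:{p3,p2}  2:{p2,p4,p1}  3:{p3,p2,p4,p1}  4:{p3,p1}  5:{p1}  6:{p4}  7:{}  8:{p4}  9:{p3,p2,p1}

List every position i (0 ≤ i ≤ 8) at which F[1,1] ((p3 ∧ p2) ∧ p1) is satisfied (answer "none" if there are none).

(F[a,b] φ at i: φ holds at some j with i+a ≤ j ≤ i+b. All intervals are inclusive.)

2, 8

Evaluate at each i in [0,8]:
  i=0: ✗ (none in [1,1])
  i=1: ✗ (none in [2,2])
  i=2: ✓ (witness j=3)
  i=3: ✗ (none in [4,4])
  i=4: ✗ (none in [5,5])
  i=5: ✗ (none in [6,6])
  i=6: ✗ (none in [7,7])
  i=7: ✗ (none in [8,8])
  i=8: ✓ (witness j=9)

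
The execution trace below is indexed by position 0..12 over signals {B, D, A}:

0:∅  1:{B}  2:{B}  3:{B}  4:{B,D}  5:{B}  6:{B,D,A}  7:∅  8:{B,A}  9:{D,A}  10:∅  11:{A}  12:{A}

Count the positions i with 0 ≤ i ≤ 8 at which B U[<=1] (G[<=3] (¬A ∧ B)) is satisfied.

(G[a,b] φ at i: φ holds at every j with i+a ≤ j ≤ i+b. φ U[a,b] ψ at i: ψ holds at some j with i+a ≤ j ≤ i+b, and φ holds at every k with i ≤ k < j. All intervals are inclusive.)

Evaluate at each i in [0,8]:
  i=0: ✗ (lhs fails at k=0 before rhs at j=1)
  i=1: ✓ (rhs at j=1)
  i=2: ✓ (rhs at j=2)
  i=3: ✗ (no rhs in [3,4])
  i=4: ✗ (no rhs in [4,5])
  i=5: ✗ (no rhs in [5,6])
  i=6: ✗ (no rhs in [6,7])
  i=7: ✗ (no rhs in [7,8])
  i=8: ✗ (no rhs in [8,9])
Positions where it holds: {1, 2} → 2.

2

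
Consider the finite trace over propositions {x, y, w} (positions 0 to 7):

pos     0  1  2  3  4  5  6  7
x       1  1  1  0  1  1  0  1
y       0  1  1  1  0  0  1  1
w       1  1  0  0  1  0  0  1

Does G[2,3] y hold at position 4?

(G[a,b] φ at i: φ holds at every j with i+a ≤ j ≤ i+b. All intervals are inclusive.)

Yes

Check y at every j in [6,7]:
  j=6: true
  j=7: true
All positions satisfy it → formula holds.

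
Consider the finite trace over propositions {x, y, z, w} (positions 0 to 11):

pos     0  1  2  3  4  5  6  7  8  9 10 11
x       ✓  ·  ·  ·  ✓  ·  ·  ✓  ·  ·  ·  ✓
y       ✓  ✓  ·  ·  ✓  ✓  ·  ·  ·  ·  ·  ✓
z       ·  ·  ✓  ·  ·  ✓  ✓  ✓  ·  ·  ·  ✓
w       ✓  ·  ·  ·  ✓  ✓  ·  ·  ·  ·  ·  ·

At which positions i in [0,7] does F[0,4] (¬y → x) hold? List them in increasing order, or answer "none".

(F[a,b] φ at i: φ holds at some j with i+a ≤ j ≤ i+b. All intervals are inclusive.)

0, 1, 2, 3, 4, 5, 6, 7

Evaluate at each i in [0,7]:
  i=0: ✓ (witness j=0)
  i=1: ✓ (witness j=1)
  i=2: ✓ (witness j=4)
  i=3: ✓ (witness j=4)
  i=4: ✓ (witness j=4)
  i=5: ✓ (witness j=5)
  i=6: ✓ (witness j=7)
  i=7: ✓ (witness j=7)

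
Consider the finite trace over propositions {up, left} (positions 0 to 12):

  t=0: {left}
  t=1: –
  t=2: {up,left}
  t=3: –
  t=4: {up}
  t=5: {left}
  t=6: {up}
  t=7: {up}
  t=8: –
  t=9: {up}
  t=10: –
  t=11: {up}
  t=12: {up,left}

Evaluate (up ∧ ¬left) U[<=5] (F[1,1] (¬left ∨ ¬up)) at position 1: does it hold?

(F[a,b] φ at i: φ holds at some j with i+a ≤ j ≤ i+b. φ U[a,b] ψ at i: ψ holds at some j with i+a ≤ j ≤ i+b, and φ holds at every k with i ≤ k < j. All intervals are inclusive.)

False

Need some j in [1,6] with F[1,1] (¬left ∨ ¬up), and (up ∧ ¬left) at every k in [1,j-1].
  j=1: F[1,1] (¬left ∨ ¬up) — fails (none in [2,2]).
  j=2: F[1,1] (¬left ∨ ¬up) holds, but (up ∧ ¬left) fails at k=1 → not this j.
  j=3: F[1,1] (¬left ∨ ¬up) holds, but (up ∧ ¬left) fails at k=1 → not this j.
  j=4: F[1,1] (¬left ∨ ¬up) holds, but (up ∧ ¬left) fails at k=1 → not this j.
  j=5: F[1,1] (¬left ∨ ¬up) holds, but (up ∧ ¬left) fails at k=1 → not this j.
  j=6: F[1,1] (¬left ∨ ¬up) holds, but (up ∧ ¬left) fails at k=1 → not this j.
No j in the window works → until fails.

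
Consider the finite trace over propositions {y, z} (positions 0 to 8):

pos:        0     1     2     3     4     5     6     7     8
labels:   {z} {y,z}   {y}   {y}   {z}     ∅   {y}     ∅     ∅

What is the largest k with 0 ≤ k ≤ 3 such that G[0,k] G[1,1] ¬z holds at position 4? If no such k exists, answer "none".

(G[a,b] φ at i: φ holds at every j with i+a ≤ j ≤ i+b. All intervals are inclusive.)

3

G[1,1] ¬z must hold from j=4 onward; find where it first fails.
  j=4: holds
  j=5: holds
  j=6: holds
  j=7: holds
Holds through j=7; largest k = 3.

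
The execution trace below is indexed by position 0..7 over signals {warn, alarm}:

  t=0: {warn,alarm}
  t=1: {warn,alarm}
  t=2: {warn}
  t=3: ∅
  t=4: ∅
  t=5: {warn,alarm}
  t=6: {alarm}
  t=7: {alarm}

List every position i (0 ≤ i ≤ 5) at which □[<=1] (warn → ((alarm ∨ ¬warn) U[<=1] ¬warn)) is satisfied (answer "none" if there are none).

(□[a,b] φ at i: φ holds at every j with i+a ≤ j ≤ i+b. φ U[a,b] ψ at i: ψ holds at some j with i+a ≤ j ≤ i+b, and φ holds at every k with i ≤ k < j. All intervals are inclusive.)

Evaluate at each i in [0,5]:
  i=0: ✗ (fails at j=0)
  i=1: ✗ (fails at j=1)
  i=2: ✗ (fails at j=2)
  i=3: ✓ (all of [3,4])
  i=4: ✓ (all of [4,5])
  i=5: ✓ (all of [5,6])

3, 4, 5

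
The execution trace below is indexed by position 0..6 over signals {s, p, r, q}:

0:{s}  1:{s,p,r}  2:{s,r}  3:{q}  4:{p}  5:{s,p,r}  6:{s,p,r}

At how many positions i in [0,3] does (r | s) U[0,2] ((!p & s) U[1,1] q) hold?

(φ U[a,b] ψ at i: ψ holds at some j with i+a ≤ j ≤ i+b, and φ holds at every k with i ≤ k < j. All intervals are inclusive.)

3

Evaluate at each i in [0,3]:
  i=0: ✓ (rhs at j=2; lhs holds on [0,1])
  i=1: ✓ (rhs at j=2; lhs holds on [1,1])
  i=2: ✓ (rhs at j=2)
  i=3: ✗ (no rhs in [3,5])
Positions where it holds: {0, 1, 2} → 3.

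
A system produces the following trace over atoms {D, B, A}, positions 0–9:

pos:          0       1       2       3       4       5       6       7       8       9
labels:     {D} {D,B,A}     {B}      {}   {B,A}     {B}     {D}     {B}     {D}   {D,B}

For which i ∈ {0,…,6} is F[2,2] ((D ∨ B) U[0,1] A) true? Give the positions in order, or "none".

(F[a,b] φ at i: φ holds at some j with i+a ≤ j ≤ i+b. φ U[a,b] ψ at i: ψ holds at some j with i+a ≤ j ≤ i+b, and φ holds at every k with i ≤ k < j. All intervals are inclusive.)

Evaluate at each i in [0,6]:
  i=0: ✗ (none in [2,2])
  i=1: ✗ (none in [3,3])
  i=2: ✓ (witness j=4)
  i=3: ✗ (none in [5,5])
  i=4: ✗ (none in [6,6])
  i=5: ✗ (none in [7,7])
  i=6: ✗ (none in [8,8])

2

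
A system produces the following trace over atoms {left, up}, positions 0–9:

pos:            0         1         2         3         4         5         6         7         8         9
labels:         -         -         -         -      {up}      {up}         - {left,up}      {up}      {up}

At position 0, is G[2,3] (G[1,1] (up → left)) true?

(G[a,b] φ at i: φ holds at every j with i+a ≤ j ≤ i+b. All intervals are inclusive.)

Check G[1,1] (up → left) at every j in [2,3]:
  j=2: holds on [3,3]
  j=3: fails at 4
Fails at j=3 → formula fails.

Does not hold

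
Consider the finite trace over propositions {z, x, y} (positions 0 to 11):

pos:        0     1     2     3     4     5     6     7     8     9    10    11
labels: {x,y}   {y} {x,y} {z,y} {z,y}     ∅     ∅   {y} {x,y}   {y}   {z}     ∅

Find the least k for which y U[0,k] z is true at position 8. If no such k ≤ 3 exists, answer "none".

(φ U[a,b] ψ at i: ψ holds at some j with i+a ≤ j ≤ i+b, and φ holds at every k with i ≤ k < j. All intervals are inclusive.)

Need earliest j ≥ 8 with z, and y at every k in [8,j-1].
  j=8: rhs fails.
  j=9: rhs fails.
  j=10: rhs holds; lhs holds on [8,9]. k = 2.

2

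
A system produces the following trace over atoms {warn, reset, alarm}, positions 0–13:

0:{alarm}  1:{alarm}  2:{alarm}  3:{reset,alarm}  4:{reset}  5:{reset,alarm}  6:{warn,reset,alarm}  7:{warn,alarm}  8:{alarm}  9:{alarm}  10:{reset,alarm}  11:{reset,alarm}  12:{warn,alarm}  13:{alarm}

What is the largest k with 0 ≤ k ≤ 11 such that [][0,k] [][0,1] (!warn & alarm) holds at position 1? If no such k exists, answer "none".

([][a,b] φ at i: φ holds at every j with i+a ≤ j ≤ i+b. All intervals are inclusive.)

[][0,1] (!warn & alarm) must hold from j=1 onward; find where it first fails.
  j=1: holds
  j=2: holds
  j=3: fails
Holds on [1,2], so largest k = 1.

1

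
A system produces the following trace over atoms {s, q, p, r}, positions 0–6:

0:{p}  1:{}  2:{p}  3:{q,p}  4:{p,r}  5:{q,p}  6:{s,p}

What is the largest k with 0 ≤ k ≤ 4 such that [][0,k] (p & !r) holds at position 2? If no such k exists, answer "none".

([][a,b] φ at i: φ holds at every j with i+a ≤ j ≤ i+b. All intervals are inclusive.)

(p & !r) must hold from j=2 onward; find where it first fails.
  j=2: holds
  j=3: holds
  j=4: fails
Holds on [2,3], so largest k = 1.

1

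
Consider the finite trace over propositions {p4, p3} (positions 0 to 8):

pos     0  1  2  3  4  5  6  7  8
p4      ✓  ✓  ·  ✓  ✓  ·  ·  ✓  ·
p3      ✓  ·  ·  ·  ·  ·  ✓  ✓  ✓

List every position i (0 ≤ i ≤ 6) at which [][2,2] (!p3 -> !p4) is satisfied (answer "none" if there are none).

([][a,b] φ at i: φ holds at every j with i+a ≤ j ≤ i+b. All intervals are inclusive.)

Evaluate at each i in [0,6]:
  i=0: ✓ (all of [2,2])
  i=1: ✗ (fails at j=3)
  i=2: ✗ (fails at j=4)
  i=3: ✓ (all of [5,5])
  i=4: ✓ (all of [6,6])
  i=5: ✓ (all of [7,7])
  i=6: ✓ (all of [8,8])

0, 3, 4, 5, 6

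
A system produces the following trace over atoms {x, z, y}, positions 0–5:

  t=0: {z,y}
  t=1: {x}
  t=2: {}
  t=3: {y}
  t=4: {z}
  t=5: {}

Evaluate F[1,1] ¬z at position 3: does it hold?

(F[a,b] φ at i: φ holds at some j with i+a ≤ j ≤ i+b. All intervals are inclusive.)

Check ¬z at each j in [4,4]:
  j=4: false
No position in the window satisfies it → formula fails.

No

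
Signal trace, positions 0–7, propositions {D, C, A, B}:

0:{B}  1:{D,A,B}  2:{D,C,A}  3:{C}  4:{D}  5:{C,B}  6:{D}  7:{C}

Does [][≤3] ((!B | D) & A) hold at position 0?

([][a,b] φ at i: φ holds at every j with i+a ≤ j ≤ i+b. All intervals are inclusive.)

Check ((!B | D) & A) at every j in [0,3]:
  j=0: false
  j=1: true
  j=2: true
  j=3: false
Fails at j=0 → formula fails.

No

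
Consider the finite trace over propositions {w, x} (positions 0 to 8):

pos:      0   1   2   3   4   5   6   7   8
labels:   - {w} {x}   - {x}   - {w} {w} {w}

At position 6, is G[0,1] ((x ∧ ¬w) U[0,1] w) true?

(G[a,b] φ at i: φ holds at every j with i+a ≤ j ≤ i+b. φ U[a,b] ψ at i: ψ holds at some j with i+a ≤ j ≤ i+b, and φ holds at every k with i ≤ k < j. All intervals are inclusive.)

Yes

Check ((x ∧ ¬w) U[0,1] w) at every j in [6,7]:
  j=6: holds
  j=7: holds
All positions satisfy it → formula holds.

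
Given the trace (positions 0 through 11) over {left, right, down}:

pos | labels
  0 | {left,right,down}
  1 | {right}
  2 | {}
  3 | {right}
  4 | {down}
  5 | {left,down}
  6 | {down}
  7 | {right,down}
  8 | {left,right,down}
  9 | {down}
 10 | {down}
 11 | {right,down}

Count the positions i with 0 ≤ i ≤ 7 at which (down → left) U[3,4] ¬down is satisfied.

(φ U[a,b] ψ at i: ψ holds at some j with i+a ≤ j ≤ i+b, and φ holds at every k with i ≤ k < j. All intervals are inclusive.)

1

Evaluate at each i in [0,7]:
  i=0: ✓ (rhs at j=3; lhs holds on [0,2])
  i=1: ✗ (no rhs in [4,5])
  i=2: ✗ (no rhs in [5,6])
  i=3: ✗ (no rhs in [6,7])
  i=4: ✗ (no rhs in [7,8])
  i=5: ✗ (no rhs in [8,9])
  i=6: ✗ (no rhs in [9,10])
  i=7: ✗ (no rhs in [10,11])
Positions where it holds: {0} → 1.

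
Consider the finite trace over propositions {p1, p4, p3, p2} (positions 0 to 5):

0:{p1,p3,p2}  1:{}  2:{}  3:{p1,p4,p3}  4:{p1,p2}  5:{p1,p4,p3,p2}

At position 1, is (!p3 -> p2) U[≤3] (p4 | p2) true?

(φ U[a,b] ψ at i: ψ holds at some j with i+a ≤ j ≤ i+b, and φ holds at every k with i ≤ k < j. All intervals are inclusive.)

Does not hold

Need some j in [1,4] with (p4 | p2), and (!p3 -> p2) at every k in [1,j-1].
  j=1: (p4 | p2) false.
  j=2: (p4 | p2) false.
  j=3: (p4 | p2) holds, but (!p3 -> p2) fails at k=1 → not this j.
  j=4: (p4 | p2) holds, but (!p3 -> p2) fails at k=1 → not this j.
No j in the window works → until fails.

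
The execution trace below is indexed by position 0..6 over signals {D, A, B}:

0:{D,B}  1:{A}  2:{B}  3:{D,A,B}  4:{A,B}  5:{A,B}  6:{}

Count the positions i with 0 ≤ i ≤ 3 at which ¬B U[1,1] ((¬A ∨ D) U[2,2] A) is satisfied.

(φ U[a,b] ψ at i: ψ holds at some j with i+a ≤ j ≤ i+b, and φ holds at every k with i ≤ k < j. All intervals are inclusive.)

1

Evaluate at each i in [0,3]:
  i=0: ✗ (no rhs in [1,1])
  i=1: ✓ (rhs at j=2; lhs holds on [1,1])
  i=2: ✗ (no rhs in [3,3])
  i=3: ✗ (no rhs in [4,4])
Positions where it holds: {1} → 1.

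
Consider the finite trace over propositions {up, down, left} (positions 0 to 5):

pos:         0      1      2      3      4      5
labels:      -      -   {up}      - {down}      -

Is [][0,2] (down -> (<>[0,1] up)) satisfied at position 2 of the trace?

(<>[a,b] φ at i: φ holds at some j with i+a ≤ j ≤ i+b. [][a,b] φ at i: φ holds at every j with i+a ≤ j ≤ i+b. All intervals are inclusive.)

No

Check (down -> (<>[0,1] up)) at every j in [2,4]:
  j=2: antecedent false → ✓
  j=3: antecedent false → ✓
  j=4: antecedent true; consequent fails (none in [4,5]) → ✗
Fails at j=4 → formula fails.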